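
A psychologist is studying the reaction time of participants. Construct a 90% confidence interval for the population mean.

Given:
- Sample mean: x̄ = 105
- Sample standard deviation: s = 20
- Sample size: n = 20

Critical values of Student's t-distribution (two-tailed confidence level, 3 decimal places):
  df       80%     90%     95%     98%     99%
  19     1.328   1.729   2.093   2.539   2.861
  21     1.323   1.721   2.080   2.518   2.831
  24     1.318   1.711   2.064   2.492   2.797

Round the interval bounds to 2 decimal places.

The population standard deviation σ is unknown (only the sample standard deviation s is given), so use a t-interval with df = n - 1 = 20 - 1 = 19.

For 90% confidence with df = 19, t* = 1.729 (from t-table)

Standard error: SE = s/√n = 20/√20 = 4.472136

Margin of error: E = t* × SE = 1.729 × 4.472136 = 7.7323

T-interval: x̄ ± E = 105 ± 7.7323 = (97.2677, 112.7323)

Rounded to 2 decimal places:

(97.27, 112.73)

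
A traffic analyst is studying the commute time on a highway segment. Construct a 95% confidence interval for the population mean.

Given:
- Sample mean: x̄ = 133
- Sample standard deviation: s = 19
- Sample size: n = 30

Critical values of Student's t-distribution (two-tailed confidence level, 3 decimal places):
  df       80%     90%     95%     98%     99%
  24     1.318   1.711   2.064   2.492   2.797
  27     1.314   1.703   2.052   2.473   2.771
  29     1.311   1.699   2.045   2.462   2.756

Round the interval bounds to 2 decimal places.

The population standard deviation σ is unknown (only the sample standard deviation s is given), so use a t-interval with df = n - 1 = 30 - 1 = 29.

For 95% confidence with df = 29, t* = 2.045 (from t-table)

Standard error: SE = s/√n = 19/√30 = 3.468910

Margin of error: E = t* × SE = 2.045 × 3.468910 = 7.0939

T-interval: x̄ ± E = 133 ± 7.0939 = (125.9061, 140.0939)

Rounded to 2 decimal places:

(125.91, 140.09)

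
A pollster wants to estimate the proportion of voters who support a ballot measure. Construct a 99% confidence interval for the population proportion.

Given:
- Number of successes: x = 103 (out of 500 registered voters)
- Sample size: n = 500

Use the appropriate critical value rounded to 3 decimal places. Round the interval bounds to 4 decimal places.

Sample proportion: p̂ = 103/500 = 0.206000

Check conditions for normal approximation:
  np̂ = 103 ≥ 10 ✓
  n(1-p̂) = 397 ≥ 10 ✓

The sample is large enough, so use a z-interval (normal approximation) for the proportion.

For 99% confidence, z* = 2.576 (from standard normal table)

Standard error: SE = √(p̂(1-p̂)/n) = √(0.206000×0.794000/500) = 0.01808668

Margin of error: E = z* × SE = 2.576 × 0.01808668 = 0.046591

Z-interval: p̂ ± E = 0.206000 ± 0.046591 = (0.159409, 0.252591)

Rounded to 4 decimal places:

(0.1594, 0.2526)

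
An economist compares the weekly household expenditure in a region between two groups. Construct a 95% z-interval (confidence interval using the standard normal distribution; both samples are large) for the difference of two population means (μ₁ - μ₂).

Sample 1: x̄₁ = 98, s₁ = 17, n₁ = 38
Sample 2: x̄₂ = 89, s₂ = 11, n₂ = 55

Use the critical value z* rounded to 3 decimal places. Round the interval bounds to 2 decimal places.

Both samples are large (n₁ = 38 ≥ 30, n₂ = 55 ≥ 30), so a z-interval for the difference of means applies.

Point estimate: x̄₁ - x̄₂ = 98 - 89 = 9

Standard error: SE = √(s₁²/n₁ + s₂²/n₂)
= √(17²/38 + 11²/55)
= √(7.605263 + 2.200000)
= 3.131336

For 95% confidence, z* = 1.96 (from standard normal table)
Margin of error: E = z* × SE = 1.96 × 3.131336 = 6.1374

Z-interval: (x̄₁ - x̄₂) ± E = 9 ± 6.1374 = (2.8626, 15.1374)

Rounded to 2 decimal places:

(2.86, 15.14)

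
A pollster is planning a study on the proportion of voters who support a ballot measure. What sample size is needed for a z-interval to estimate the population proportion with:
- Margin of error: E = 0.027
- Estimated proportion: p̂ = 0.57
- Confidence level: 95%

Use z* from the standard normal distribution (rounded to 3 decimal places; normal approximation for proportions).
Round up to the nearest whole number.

Using z* for proportion z-interval (normal approximation).

For 95% confidence, z* = 1.96 (from standard normal table)

Sample size formula for proportion z-interval: n = z*²p̂(1-p̂)/E²

n = 1.96² × 0.57 × 0.43 / 0.027²
  = 3.8416 × 0.2451 / 0.000729
  = 1291.5997

Round up to the nearest whole number: n = 1292

1292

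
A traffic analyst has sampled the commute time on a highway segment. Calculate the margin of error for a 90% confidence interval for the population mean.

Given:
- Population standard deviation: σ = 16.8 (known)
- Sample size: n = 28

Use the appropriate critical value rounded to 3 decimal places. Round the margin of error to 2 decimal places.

The population standard deviation σ is known, so use the z-interval margin of error formula.

For 90% confidence, z* = 1.645 (from standard normal table)

Margin of error formula for z-interval: E = z* × σ/√n

E = 1.645 × 16.8/√28
  = 1.645 × 3.174902
  = 5.2227

Rounded to 2 decimal places:

5.22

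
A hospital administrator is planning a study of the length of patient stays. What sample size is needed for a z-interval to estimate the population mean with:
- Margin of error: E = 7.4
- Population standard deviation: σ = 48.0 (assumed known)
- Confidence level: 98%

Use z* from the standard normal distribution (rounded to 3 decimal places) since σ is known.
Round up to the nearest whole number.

Using z* since population σ is known (z-interval formula).

For 98% confidence, z* = 2.326 (from standard normal table)

Sample size formula for z-interval: n = (z*σ/E)²

n = (2.326 × 48.0 / 7.4)²
  = (15.087568)²
  = 227.6347

Round up to the nearest whole number: n = 228

228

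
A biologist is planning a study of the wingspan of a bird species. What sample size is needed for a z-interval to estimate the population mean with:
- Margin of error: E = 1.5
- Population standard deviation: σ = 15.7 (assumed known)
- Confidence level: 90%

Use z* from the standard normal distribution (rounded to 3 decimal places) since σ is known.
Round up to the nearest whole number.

Using z* since population σ is known (z-interval formula).

For 90% confidence, z* = 1.645 (from standard normal table)

Sample size formula for z-interval: n = (z*σ/E)²

n = (1.645 × 15.7 / 1.5)²
  = (17.217667)²
  = 296.4480

Round up to the nearest whole number: n = 297

297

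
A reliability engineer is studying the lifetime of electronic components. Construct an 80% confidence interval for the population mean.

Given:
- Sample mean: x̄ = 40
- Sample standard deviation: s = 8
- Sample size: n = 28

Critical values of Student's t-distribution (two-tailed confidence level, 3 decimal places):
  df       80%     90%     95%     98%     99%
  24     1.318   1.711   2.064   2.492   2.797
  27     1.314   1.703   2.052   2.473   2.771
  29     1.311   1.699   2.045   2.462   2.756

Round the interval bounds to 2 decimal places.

The population standard deviation σ is unknown (only the sample standard deviation s is given), so use a t-interval with df = n - 1 = 28 - 1 = 27.

For 80% confidence with df = 27, t* = 1.314 (from t-table)

Standard error: SE = s/√n = 8/√28 = 1.511858

Margin of error: E = t* × SE = 1.314 × 1.511858 = 1.9866

T-interval: x̄ ± E = 40 ± 1.9866 = (38.0134, 41.9866)

Rounded to 2 decimal places:

(38.01, 41.99)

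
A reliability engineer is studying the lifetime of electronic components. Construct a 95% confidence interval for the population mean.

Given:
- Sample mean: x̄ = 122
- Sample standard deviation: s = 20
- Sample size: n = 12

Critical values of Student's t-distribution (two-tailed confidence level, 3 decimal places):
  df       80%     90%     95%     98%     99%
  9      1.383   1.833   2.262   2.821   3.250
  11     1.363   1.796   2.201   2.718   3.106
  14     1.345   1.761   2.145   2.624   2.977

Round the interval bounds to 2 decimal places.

The population standard deviation σ is unknown (only the sample standard deviation s is given), so use a t-interval with df = n - 1 = 12 - 1 = 11.

For 95% confidence with df = 11, t* = 2.201 (from t-table)

Standard error: SE = s/√n = 20/√12 = 5.773503

Margin of error: E = t* × SE = 2.201 × 5.773503 = 12.7075

T-interval: x̄ ± E = 122 ± 12.7075 = (109.2925, 134.7075)

Rounded to 2 decimal places:

(109.29, 134.71)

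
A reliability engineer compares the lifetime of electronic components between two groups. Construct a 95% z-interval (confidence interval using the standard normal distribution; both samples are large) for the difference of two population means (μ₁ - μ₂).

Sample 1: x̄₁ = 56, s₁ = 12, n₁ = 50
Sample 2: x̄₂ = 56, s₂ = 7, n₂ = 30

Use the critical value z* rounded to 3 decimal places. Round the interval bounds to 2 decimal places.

Both samples are large (n₁ = 50 ≥ 30, n₂ = 30 ≥ 30), so a z-interval for the difference of means applies.

Point estimate: x̄₁ - x̄₂ = 56 - 56 = 0

Standard error: SE = √(s₁²/n₁ + s₂²/n₂)
= √(12²/50 + 7²/30)
= √(2.880000 + 1.633333)
= 2.124461

For 95% confidence, z* = 1.96 (from standard normal table)
Margin of error: E = z* × SE = 1.96 × 2.124461 = 4.1639

Z-interval: (x̄₁ - x̄₂) ± E = 0 ± 4.1639 = (-4.1639, 4.1639)

Rounded to 2 decimal places:

(-4.16, 4.16)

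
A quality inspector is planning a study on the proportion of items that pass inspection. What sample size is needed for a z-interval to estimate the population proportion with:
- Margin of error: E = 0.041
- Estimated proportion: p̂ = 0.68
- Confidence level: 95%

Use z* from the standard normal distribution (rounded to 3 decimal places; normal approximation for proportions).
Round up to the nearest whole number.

Using z* for proportion z-interval (normal approximation).

For 95% confidence, z* = 1.96 (from standard normal table)

Sample size formula for proportion z-interval: n = z*²p̂(1-p̂)/E²

n = 1.96² × 0.68 × 0.32 / 0.041²
  = 3.8416 × 0.2176 / 0.001681
  = 497.2827

Round up to the nearest whole number: n = 498

498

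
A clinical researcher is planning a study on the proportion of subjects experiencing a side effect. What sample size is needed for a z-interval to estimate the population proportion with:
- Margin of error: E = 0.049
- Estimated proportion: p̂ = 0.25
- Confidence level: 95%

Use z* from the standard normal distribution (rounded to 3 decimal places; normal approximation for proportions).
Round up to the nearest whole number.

Using z* for proportion z-interval (normal approximation).

For 95% confidence, z* = 1.96 (from standard normal table)

Sample size formula for proportion z-interval: n = z*²p̂(1-p̂)/E²

n = 1.96² × 0.25 × 0.75 / 0.049²
  = 3.8416 × 0.1875 / 0.002401
  = 300 (exactly)

This is already a whole number, so no rounding up is needed: n = 300

300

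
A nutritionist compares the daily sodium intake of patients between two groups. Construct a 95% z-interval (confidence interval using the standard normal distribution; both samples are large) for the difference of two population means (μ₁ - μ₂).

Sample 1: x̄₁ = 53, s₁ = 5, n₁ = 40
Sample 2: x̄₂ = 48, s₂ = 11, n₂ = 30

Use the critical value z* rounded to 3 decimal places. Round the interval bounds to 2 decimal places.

Both samples are large (n₁ = 40 ≥ 30, n₂ = 30 ≥ 30), so a z-interval for the difference of means applies.

Point estimate: x̄₁ - x̄₂ = 53 - 48 = 5

Standard error: SE = √(s₁²/n₁ + s₂²/n₂)
= √(5²/40 + 11²/30)
= √(0.625000 + 4.033333)
= 2.158317

For 95% confidence, z* = 1.96 (from standard normal table)
Margin of error: E = z* × SE = 1.96 × 2.158317 = 4.2303

Z-interval: (x̄₁ - x̄₂) ± E = 5 ± 4.2303 = (0.7697, 9.2303)

Rounded to 2 decimal places:

(0.77, 9.23)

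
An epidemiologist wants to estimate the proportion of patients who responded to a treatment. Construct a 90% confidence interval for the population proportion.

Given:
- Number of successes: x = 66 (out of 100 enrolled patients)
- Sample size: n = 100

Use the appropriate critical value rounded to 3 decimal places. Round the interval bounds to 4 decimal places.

Sample proportion: p̂ = 66/100 = 0.660000

Check conditions for normal approximation:
  np̂ = 66 ≥ 10 ✓
  n(1-p̂) = 34 ≥ 10 ✓

The sample is large enough, so use a z-interval (normal approximation) for the proportion.

For 90% confidence, z* = 1.645 (from standard normal table)

Standard error: SE = √(p̂(1-p̂)/n) = √(0.660000×0.340000/100) = 0.04737088

Margin of error: E = z* × SE = 1.645 × 0.04737088 = 0.077925

Z-interval: p̂ ± E = 0.660000 ± 0.077925 = (0.582075, 0.737925)

Rounded to 4 decimal places:

(0.5821, 0.7379)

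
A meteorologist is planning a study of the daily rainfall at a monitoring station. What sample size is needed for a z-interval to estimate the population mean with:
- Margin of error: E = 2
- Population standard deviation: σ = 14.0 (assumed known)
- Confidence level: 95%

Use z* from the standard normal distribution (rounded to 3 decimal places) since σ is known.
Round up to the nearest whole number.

Using z* since population σ is known (z-interval formula).

For 95% confidence, z* = 1.96 (from standard normal table)

Sample size formula for z-interval: n = (z*σ/E)²

n = (1.96 × 14.0 / 2)²
  = (13.720000)²
  = 188.2384

Round up to the nearest whole number: n = 189

189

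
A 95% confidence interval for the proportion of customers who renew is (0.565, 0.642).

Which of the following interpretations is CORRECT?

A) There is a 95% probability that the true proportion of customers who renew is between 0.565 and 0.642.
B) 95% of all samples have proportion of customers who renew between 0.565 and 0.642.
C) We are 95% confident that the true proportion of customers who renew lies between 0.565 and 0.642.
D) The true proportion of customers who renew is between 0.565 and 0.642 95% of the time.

A confidence interval represents our confidence in the procedure, not a probability statement about the parameter.

Key concept: If we repeated this sampling process many times and computed a 95% CI each time, about 95% of those intervals would contain the true population parameter.

For this specific interval (0.565, 0.642):
- Midpoint (point estimate): 0.6035
- Margin of error: 0.0385

The correct interpretation is the one stating confidence that the true parameter lies in the interval — option C.

C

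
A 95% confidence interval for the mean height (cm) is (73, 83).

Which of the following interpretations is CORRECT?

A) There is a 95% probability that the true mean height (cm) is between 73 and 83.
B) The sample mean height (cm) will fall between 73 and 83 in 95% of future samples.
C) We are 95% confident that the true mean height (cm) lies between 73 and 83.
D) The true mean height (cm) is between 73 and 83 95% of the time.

A confidence interval represents our confidence in the procedure, not a probability statement about the parameter.

Key concept: If we repeated this sampling process many times and computed a 95% CI each time, about 95% of those intervals would contain the true population parameter.

For this specific interval (73, 83):
- Midpoint (point estimate): 78
- Margin of error: 5

The correct interpretation is the one stating confidence that the true parameter lies in the interval — option C.

C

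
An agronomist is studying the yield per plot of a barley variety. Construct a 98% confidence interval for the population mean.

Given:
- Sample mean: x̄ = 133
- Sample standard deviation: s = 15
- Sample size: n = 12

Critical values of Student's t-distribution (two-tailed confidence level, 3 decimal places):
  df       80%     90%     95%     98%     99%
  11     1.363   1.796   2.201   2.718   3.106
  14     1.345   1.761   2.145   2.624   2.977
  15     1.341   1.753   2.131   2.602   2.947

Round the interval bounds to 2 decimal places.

The population standard deviation σ is unknown (only the sample standard deviation s is given), so use a t-interval with df = n - 1 = 12 - 1 = 11.

For 98% confidence with df = 11, t* = 2.718 (from t-table)

Standard error: SE = s/√n = 15/√12 = 4.330127

Margin of error: E = t* × SE = 2.718 × 4.330127 = 11.7693

T-interval: x̄ ± E = 133 ± 11.7693 = (121.2307, 144.7693)

Rounded to 2 decimal places:

(121.23, 144.77)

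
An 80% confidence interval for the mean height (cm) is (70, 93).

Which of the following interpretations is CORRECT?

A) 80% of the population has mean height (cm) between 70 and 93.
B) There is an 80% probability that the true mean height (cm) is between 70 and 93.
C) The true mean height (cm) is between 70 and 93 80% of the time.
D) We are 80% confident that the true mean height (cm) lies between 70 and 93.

A confidence interval represents our confidence in the procedure, not a probability statement about the parameter.

Key concept: If we repeated this sampling process many times and computed an 80% CI each time, about 80% of those intervals would contain the true population parameter.

For this specific interval (70, 93):
- Midpoint (point estimate): 81.5
- Margin of error: 11.5

The correct interpretation is the one stating confidence that the true parameter lies in the interval — option D.

D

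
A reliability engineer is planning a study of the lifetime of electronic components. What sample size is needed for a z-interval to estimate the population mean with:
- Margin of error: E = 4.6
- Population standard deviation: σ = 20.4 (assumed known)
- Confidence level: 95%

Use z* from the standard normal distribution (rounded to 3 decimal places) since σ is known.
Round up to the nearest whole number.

Using z* since population σ is known (z-interval formula).

For 95% confidence, z* = 1.96 (from standard normal table)

Sample size formula for z-interval: n = (z*σ/E)²

n = (1.96 × 20.4 / 4.6)²
  = (8.692174)²
  = 75.5539

Round up to the nearest whole number: n = 76

76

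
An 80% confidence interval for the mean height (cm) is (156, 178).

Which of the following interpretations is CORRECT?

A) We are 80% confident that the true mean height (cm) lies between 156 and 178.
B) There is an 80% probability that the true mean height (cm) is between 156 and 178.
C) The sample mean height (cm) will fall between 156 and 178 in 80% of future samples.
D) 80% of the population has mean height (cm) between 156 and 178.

A confidence interval represents our confidence in the procedure, not a probability statement about the parameter.

Key concept: If we repeated this sampling process many times and computed an 80% CI each time, about 80% of those intervals would contain the true population parameter.

For this specific interval (156, 178):
- Midpoint (point estimate): 167
- Margin of error: 11

The correct interpretation is the one stating confidence that the true parameter lies in the interval — option A.

A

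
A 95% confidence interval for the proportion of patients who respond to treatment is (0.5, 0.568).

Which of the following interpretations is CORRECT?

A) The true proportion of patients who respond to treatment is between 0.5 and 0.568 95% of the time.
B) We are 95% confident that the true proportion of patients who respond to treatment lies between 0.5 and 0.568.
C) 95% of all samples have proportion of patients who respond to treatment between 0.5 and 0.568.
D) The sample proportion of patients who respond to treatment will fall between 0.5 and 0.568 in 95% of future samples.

A confidence interval represents our confidence in the procedure, not a probability statement about the parameter.

Key concept: If we repeated this sampling process many times and computed a 95% CI each time, about 95% of those intervals would contain the true population parameter.

For this specific interval (0.5, 0.568):
- Midpoint (point estimate): 0.534
- Margin of error: 0.034

The correct interpretation is the one stating confidence that the true parameter lies in the interval — option B.

B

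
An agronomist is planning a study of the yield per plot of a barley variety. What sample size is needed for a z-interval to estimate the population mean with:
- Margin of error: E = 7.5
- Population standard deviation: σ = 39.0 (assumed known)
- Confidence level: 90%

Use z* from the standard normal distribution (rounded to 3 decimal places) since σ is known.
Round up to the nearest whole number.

Using z* since population σ is known (z-interval formula).

For 90% confidence, z* = 1.645 (from standard normal table)

Sample size formula for z-interval: n = (z*σ/E)²

n = (1.645 × 39.0 / 7.5)²
  = (8.554000)²
  = 73.1709

Round up to the nearest whole number: n = 74

74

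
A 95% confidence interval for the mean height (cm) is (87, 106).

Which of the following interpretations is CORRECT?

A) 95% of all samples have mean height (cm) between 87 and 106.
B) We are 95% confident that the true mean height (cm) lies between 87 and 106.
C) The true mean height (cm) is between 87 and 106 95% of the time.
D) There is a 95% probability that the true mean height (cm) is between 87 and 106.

A confidence interval represents our confidence in the procedure, not a probability statement about the parameter.

Key concept: If we repeated this sampling process many times and computed a 95% CI each time, about 95% of those intervals would contain the true population parameter.

For this specific interval (87, 106):
- Midpoint (point estimate): 96.5
- Margin of error: 9.5

The correct interpretation is the one stating confidence that the true parameter lies in the interval — option B.

B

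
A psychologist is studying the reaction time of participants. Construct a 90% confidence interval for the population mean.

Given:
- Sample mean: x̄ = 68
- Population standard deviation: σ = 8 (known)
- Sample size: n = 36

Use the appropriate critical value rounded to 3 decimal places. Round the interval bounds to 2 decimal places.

The population standard deviation σ is known, so use a z-interval (standard normal critical value).

For 90% confidence, z* = 1.645 (from standard normal table)

Standard error: SE = σ/√n = 8/√36 = 1.333333

Margin of error: E = z* × SE = 1.645 × 1.333333 = 2.1933

Z-interval: x̄ ± E = 68 ± 2.1933 = (65.8067, 70.1933)

Rounded to 2 decimal places:

(65.81, 70.19)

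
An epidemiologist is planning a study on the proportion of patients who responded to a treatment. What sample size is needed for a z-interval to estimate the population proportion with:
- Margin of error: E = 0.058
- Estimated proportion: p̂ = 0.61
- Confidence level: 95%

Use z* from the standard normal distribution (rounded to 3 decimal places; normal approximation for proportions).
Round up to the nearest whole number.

Using z* for proportion z-interval (normal approximation).

For 95% confidence, z* = 1.96 (from standard normal table)

Sample size formula for proportion z-interval: n = z*²p̂(1-p̂)/E²

n = 1.96² × 0.61 × 0.39 / 0.058²
  = 3.8416 × 0.2379 / 0.003364
  = 271.6756

Round up to the nearest whole number: n = 272

272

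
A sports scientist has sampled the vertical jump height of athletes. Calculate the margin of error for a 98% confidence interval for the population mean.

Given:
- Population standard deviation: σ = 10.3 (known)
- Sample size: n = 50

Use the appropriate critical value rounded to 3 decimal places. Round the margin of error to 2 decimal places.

The population standard deviation σ is known, so use the z-interval margin of error formula.

For 98% confidence, z* = 2.326 (from standard normal table)

Margin of error formula for z-interval: E = z* × σ/√n

E = 2.326 × 10.3/√50
  = 2.326 × 1.456640
  = 3.3881

Rounded to 2 decimal places:

3.39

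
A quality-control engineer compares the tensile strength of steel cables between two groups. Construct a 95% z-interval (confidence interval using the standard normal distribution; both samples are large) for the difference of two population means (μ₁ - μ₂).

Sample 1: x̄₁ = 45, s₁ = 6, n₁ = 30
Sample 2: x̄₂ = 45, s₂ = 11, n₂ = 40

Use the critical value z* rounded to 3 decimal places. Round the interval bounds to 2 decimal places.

Both samples are large (n₁ = 30 ≥ 30, n₂ = 40 ≥ 30), so a z-interval for the difference of means applies.

Point estimate: x̄₁ - x̄₂ = 45 - 45 = 0

Standard error: SE = √(s₁²/n₁ + s₂²/n₂)
= √(6²/30 + 11²/40)
= √(1.200000 + 3.025000)
= 2.055480

For 95% confidence, z* = 1.96 (from standard normal table)
Margin of error: E = z* × SE = 1.96 × 2.055480 = 4.0287

Z-interval: (x̄₁ - x̄₂) ± E = 0 ± 4.0287 = (-4.0287, 4.0287)

Rounded to 2 decimal places:

(-4.03, 4.03)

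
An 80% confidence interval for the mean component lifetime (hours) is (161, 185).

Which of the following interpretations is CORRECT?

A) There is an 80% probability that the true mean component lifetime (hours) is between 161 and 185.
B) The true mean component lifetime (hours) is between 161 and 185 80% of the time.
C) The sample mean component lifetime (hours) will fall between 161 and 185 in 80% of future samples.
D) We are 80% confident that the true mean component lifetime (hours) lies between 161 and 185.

A confidence interval represents our confidence in the procedure, not a probability statement about the parameter.

Key concept: If we repeated this sampling process many times and computed an 80% CI each time, about 80% of those intervals would contain the true population parameter.

For this specific interval (161, 185):
- Midpoint (point estimate): 173
- Margin of error: 12

The correct interpretation is the one stating confidence that the true parameter lies in the interval — option D.

D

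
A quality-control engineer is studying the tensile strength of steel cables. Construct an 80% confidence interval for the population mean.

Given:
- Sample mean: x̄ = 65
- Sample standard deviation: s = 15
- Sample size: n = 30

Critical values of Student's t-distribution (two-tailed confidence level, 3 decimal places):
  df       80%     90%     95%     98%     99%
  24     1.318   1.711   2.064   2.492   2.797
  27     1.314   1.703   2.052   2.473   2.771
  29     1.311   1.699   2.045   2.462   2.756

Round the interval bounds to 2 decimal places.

The population standard deviation σ is unknown (only the sample standard deviation s is given), so use a t-interval with df = n - 1 = 30 - 1 = 29.

For 80% confidence with df = 29, t* = 1.311 (from t-table)

Standard error: SE = s/√n = 15/√30 = 2.738613

Margin of error: E = t* × SE = 1.311 × 2.738613 = 3.5903

T-interval: x̄ ± E = 65 ± 3.5903 = (61.4097, 68.5903)

Rounded to 2 decimal places:

(61.41, 68.59)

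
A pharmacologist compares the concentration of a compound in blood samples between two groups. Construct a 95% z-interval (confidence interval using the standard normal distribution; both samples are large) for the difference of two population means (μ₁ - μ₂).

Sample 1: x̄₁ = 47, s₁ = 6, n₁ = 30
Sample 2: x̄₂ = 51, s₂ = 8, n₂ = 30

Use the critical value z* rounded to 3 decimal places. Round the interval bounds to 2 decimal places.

Both samples are large (n₁ = 30 ≥ 30, n₂ = 30 ≥ 30), so a z-interval for the difference of means applies.

Point estimate: x̄₁ - x̄₂ = 47 - 51 = -4

Standard error: SE = √(s₁²/n₁ + s₂²/n₂)
= √(6²/30 + 8²/30)
= √(1.200000 + 2.133333)
= 1.825742

For 95% confidence, z* = 1.96 (from standard normal table)
Margin of error: E = z* × SE = 1.96 × 1.825742 = 3.5785

Z-interval: (x̄₁ - x̄₂) ± E = -4 ± 3.5785 = (-7.5785, -0.4215)

Rounded to 2 decimal places:

(-7.58, -0.42)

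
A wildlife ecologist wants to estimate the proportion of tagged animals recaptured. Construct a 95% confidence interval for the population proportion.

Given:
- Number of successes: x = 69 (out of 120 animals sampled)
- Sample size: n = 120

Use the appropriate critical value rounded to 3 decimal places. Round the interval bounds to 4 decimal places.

Sample proportion: p̂ = 69/120 = 0.575000

Check conditions for normal approximation:
  np̂ = 69 ≥ 10 ✓
  n(1-p̂) = 51 ≥ 10 ✓

The sample is large enough, so use a z-interval (normal approximation) for the proportion.

For 95% confidence, z* = 1.96 (from standard normal table)

Standard error: SE = √(p̂(1-p̂)/n) = √(0.575000×0.425000/120) = 0.04512714

Margin of error: E = z* × SE = 1.96 × 0.04512714 = 0.088449

Z-interval: p̂ ± E = 0.575000 ± 0.088449 = (0.486551, 0.663449)

Rounded to 4 decimal places:

(0.4866, 0.6634)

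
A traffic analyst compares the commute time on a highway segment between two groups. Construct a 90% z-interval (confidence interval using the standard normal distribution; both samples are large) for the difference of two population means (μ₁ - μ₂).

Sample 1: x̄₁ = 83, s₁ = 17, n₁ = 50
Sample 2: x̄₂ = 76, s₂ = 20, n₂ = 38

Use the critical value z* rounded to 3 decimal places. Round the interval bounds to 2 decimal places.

Both samples are large (n₁ = 50 ≥ 30, n₂ = 38 ≥ 30), so a z-interval for the difference of means applies.

Point estimate: x̄₁ - x̄₂ = 83 - 76 = 7

Standard error: SE = √(s₁²/n₁ + s₂²/n₂)
= √(17²/50 + 20²/38)
= √(5.780000 + 10.526316)
= 4.038108

For 90% confidence, z* = 1.645 (from standard normal table)
Margin of error: E = z* × SE = 1.645 × 4.038108 = 6.6427

Z-interval: (x̄₁ - x̄₂) ± E = 7 ± 6.6427 = (0.3573, 13.6427)

Rounded to 2 decimal places:

(0.36, 13.64)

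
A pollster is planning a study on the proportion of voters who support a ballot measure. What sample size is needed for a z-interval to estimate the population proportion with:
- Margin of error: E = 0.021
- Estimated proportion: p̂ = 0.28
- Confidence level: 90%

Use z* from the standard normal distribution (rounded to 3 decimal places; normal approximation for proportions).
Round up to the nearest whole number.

Using z* for proportion z-interval (normal approximation).

For 90% confidence, z* = 1.645 (from standard normal table)

Sample size formula for proportion z-interval: n = z*²p̂(1-p̂)/E²

n = 1.645² × 0.28 × 0.72 / 0.021²
  = 2.706025 × 0.2016 / 0.000441
  = 1237.0400

Round up to the nearest whole number: n = 1238

1238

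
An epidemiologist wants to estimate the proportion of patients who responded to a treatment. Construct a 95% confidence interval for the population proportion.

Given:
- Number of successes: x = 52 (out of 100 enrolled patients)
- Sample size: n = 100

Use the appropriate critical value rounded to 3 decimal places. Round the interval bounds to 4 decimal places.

Sample proportion: p̂ = 52/100 = 0.520000

Check conditions for normal approximation:
  np̂ = 52 ≥ 10 ✓
  n(1-p̂) = 48 ≥ 10 ✓

The sample is large enough, so use a z-interval (normal approximation) for the proportion.

For 95% confidence, z* = 1.96 (from standard normal table)

Standard error: SE = √(p̂(1-p̂)/n) = √(0.520000×0.480000/100) = 0.04995998

Margin of error: E = z* × SE = 1.96 × 0.04995998 = 0.097922

Z-interval: p̂ ± E = 0.520000 ± 0.097922 = (0.422078, 0.617922)

Rounded to 4 decimal places:

(0.4221, 0.6179)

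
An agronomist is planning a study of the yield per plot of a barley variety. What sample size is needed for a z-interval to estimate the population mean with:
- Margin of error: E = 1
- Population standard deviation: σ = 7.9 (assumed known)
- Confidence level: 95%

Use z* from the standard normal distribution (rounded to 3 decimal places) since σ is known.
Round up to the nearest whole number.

Using z* since population σ is known (z-interval formula).

For 95% confidence, z* = 1.96 (from standard normal table)

Sample size formula for z-interval: n = (z*σ/E)²

n = (1.96 × 7.9 / 1)²
  = (15.484000)²
  = 239.7543

Round up to the nearest whole number: n = 240

240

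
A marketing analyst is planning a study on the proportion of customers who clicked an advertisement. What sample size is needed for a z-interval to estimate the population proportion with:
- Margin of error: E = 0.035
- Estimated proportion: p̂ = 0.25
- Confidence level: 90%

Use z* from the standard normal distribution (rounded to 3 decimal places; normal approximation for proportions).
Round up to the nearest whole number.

Using z* for proportion z-interval (normal approximation).

For 90% confidence, z* = 1.645 (from standard normal table)

Sample size formula for proportion z-interval: n = z*²p̂(1-p̂)/E²

n = 1.645² × 0.25 × 0.75 / 0.035²
  = 2.706025 × 0.1875 / 0.001225
  = 414.1875

Round up to the nearest whole number: n = 415

415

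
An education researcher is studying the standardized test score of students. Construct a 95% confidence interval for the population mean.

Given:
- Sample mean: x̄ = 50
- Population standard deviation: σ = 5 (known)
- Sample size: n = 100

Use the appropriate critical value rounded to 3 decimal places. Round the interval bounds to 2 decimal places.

The population standard deviation σ is known, so use a z-interval (standard normal critical value).

For 95% confidence, z* = 1.96 (from standard normal table)

Standard error: SE = σ/√n = 5/√100 = 0.500000

Margin of error: E = z* × SE = 1.96 × 0.500000 = 0.9800

Z-interval: x̄ ± E = 50 ± 0.9800 = (49.0200, 50.9800)

Rounded to 2 decimal places:

(49.02, 50.98)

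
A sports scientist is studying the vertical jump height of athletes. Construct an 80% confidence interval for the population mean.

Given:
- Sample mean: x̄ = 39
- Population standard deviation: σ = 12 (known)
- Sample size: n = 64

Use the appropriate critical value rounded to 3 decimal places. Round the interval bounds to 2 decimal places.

The population standard deviation σ is known, so use a z-interval (standard normal critical value).

For 80% confidence, z* = 1.282 (from standard normal table)

Standard error: SE = σ/√n = 12/√64 = 1.500000

Margin of error: E = z* × SE = 1.282 × 1.500000 = 1.9230

Z-interval: x̄ ± E = 39 ± 1.9230 = (37.0770, 40.9230)

Rounded to 2 decimal places:

(37.08, 40.92)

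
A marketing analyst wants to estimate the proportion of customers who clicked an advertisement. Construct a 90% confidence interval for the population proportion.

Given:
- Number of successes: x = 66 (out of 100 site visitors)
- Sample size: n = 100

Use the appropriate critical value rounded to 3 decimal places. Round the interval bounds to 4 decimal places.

Sample proportion: p̂ = 66/100 = 0.660000

Check conditions for normal approximation:
  np̂ = 66 ≥ 10 ✓
  n(1-p̂) = 34 ≥ 10 ✓

The sample is large enough, so use a z-interval (normal approximation) for the proportion.

For 90% confidence, z* = 1.645 (from standard normal table)

Standard error: SE = √(p̂(1-p̂)/n) = √(0.660000×0.340000/100) = 0.04737088

Margin of error: E = z* × SE = 1.645 × 0.04737088 = 0.077925

Z-interval: p̂ ± E = 0.660000 ± 0.077925 = (0.582075, 0.737925)

Rounded to 4 decimal places:

(0.5821, 0.7379)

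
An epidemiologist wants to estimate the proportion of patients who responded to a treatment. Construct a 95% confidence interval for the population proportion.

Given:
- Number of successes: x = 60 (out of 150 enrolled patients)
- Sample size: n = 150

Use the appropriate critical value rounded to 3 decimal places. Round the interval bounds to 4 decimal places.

Sample proportion: p̂ = 60/150 = 0.400000

Check conditions for normal approximation:
  np̂ = 60 ≥ 10 ✓
  n(1-p̂) = 90 ≥ 10 ✓

The sample is large enough, so use a z-interval (normal approximation) for the proportion.

For 95% confidence, z* = 1.96 (from standard normal table)

Standard error: SE = √(p̂(1-p̂)/n) = √(0.400000×0.600000/150) = 0.04000000

Margin of error: E = z* × SE = 1.96 × 0.04000000 = 0.078400

Z-interval: p̂ ± E = 0.400000 ± 0.078400 = (0.321600, 0.478400)

Rounded to 4 decimal places:

(0.3216, 0.4784)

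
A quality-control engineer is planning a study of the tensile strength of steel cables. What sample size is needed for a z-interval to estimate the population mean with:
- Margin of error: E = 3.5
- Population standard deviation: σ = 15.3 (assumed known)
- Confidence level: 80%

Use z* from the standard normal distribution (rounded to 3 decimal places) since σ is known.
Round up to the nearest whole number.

Using z* since population σ is known (z-interval formula).

For 80% confidence, z* = 1.282 (from standard normal table)

Sample size formula for z-interval: n = (z*σ/E)²

n = (1.282 × 15.3 / 3.5)²
  = (5.604171)²
  = 31.4067

Round up to the nearest whole number: n = 32

32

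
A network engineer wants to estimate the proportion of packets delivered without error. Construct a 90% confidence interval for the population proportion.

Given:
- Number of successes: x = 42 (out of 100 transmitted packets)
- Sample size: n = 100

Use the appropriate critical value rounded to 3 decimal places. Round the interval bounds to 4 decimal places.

Sample proportion: p̂ = 42/100 = 0.420000

Check conditions for normal approximation:
  np̂ = 42 ≥ 10 ✓
  n(1-p̂) = 58 ≥ 10 ✓

The sample is large enough, so use a z-interval (normal approximation) for the proportion.

For 90% confidence, z* = 1.645 (from standard normal table)

Standard error: SE = √(p̂(1-p̂)/n) = √(0.420000×0.580000/100) = 0.04935585

Margin of error: E = z* × SE = 1.645 × 0.04935585 = 0.081190

Z-interval: p̂ ± E = 0.420000 ± 0.081190 = (0.338810, 0.501190)

Rounded to 4 decimal places:

(0.3388, 0.5012)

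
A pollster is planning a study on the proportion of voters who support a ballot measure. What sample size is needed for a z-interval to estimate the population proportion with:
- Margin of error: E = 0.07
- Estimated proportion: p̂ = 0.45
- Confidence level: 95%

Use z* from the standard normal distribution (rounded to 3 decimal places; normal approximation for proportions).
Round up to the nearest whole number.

Using z* for proportion z-interval (normal approximation).

For 95% confidence, z* = 1.96 (from standard normal table)

Sample size formula for proportion z-interval: n = z*²p̂(1-p̂)/E²

n = 1.96² × 0.45 × 0.55 / 0.07²
  = 3.8416 × 0.2475 / 0.0049
  = 194.0400

Round up to the nearest whole number: n = 195

195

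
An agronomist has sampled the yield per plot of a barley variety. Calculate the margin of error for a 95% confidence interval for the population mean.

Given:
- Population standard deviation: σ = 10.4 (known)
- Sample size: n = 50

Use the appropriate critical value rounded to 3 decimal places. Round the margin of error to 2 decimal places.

The population standard deviation σ is known, so use the z-interval margin of error formula.

For 95% confidence, z* = 1.96 (from standard normal table)

Margin of error formula for z-interval: E = z* × σ/√n

E = 1.96 × 10.4/√50
  = 1.96 × 1.470782
  = 2.8827

Rounded to 2 decimal places:

2.88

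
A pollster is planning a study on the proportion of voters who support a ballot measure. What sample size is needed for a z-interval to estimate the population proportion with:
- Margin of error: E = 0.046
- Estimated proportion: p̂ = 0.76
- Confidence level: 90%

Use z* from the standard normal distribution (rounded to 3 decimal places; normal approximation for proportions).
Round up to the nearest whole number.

Using z* for proportion z-interval (normal approximation).

For 90% confidence, z* = 1.645 (from standard normal table)

Sample size formula for proportion z-interval: n = z*²p̂(1-p̂)/E²

n = 1.645² × 0.76 × 0.24 / 0.046²
  = 2.706025 × 0.1824 / 0.002116
  = 233.2604

Round up to the nearest whole number: n = 234

234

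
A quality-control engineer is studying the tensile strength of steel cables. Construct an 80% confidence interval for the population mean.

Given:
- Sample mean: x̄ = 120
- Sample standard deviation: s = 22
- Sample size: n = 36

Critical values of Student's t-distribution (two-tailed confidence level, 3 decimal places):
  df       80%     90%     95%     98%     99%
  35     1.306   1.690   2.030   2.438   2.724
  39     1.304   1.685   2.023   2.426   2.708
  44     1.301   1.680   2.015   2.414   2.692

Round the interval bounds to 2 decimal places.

The population standard deviation σ is unknown (only the sample standard deviation s is given), so use a t-interval with df = n - 1 = 36 - 1 = 35.

For 80% confidence with df = 35, t* = 1.306 (from t-table)

Standard error: SE = s/√n = 22/√36 = 3.666667

Margin of error: E = t* × SE = 1.306 × 3.666667 = 4.7887

T-interval: x̄ ± E = 120 ± 4.7887 = (115.2113, 124.7887)

Rounded to 2 decimal places:

(115.21, 124.79)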